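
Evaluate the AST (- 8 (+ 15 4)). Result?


Evaluate inner: (+ 15 4) = 19
Evaluate root: (- 8 19) = -11
Result: -11


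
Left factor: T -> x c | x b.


Common prefix: 'x'
Factored: T -> x T', T' -> c | b


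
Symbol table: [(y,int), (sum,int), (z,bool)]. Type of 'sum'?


Lookup 'sum' → type int


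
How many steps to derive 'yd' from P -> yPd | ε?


Derivation: P => yPd => yd
Steps: 2


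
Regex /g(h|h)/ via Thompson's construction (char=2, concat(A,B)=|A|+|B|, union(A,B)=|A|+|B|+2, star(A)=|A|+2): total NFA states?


Syntax tree has 3 char leaf(s), 1 union(s), 0 star(s)
chars contribute 3×2 = 6; each union adds +2; each star adds +2
Total: 6 + 2 + 0 = 8 states


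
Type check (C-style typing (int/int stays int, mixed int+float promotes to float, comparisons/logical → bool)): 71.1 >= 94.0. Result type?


Operand types: float >= float
Rule: comparison yields bool
Result type: bool


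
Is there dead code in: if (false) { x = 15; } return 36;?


condition is constant false, so the whole block is unreachable
Dead: 'if (false) { x = 15; }'


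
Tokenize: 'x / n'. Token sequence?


Scan left to right, longest-match per lexeme
Tokens: ID(x), OP(/), ID(n)


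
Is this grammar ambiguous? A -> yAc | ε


balanced y^n…c^n: each string has a unique parse
Unambiguous


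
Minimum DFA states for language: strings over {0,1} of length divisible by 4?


Track length mod 4: states 0..3, accept at 0
Minimal DFA: 4 states


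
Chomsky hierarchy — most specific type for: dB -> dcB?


LHS has context (more than one symbol) and |LHS| ≤ |RHS|
Classification: Type 1 (Context-Sensitive)


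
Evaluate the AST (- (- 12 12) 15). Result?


Evaluate inner: (- 12 12) = 0
Evaluate root: (- 0 15) = -15
Result: -15


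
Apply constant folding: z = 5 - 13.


5 - 13 = -8 at compile time
Optimized: z = -8


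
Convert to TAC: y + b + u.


Break into single-operator statements:
t1 = y + b
t2 = t1 + u


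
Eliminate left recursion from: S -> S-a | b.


Left-recursive alternatives: S-a; non-recursive: b
Introduce S': S -> bS', S' -> -aS' | ε


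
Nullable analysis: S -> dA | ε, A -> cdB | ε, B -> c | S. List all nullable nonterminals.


A nonterminal is nullable iff some alternative derives ε (directly, or every symbol in it is nullable)
Nullable: {A, B, S}


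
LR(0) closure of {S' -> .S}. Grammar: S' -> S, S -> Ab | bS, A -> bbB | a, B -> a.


Start: S' -> .S
For each item with dot before a nonterminal B, add B -> .γ for every B-production
Closure: [S' -> .S, S -> .Ab, S -> .bS, A -> .bbB, A -> .a]


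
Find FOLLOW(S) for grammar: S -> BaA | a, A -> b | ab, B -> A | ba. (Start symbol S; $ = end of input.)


$ ∈ FOLLOW(S). For each A -> αBβ: add FIRST(β)\{ε} to FOLLOW(B); if β nullable, add FOLLOW(A).
FOLLOW(S) = {$}


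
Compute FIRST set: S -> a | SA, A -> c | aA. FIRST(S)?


Per alternative of S: FIRST(a) = {a}; FIRST(SA) = {a}
FIRST(S) = {a}


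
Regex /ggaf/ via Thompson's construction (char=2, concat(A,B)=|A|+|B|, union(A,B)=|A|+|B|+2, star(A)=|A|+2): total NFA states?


Syntax tree has 4 char leaf(s), 0 union(s), 0 star(s)
chars contribute 4×2 = 8; each union adds +2; each star adds +2
Total: 8 + 0 + 0 = 8 states


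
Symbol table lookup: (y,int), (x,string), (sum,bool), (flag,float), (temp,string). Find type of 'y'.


Lookup 'y' → type int


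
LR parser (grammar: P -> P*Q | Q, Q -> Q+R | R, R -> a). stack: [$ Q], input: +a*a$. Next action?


shift '+' to continue Q -> Q+R
Action: shift


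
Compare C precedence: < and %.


'%' is multiplicative (level 10); '<' is relational (level 7)
Higher level binds tighter
'%' has higher precedence than '<'


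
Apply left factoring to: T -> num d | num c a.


Common prefix: 'num'
Factored: T -> num T', T' -> d | c a


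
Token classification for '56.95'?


Pattern: digits with a decimal point
Type: FLOAT_LITERAL


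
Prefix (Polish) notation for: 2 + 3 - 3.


left-to-right (same/higher precedence on left): tree is (- (+ 2 3) 3)
Prefix: - + 2 3 3


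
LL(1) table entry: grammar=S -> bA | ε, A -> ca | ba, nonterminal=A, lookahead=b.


For [A, b]: 'b' ∈ FIRST(ba)
Entry: A -> ba


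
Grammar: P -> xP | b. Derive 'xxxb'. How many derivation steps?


Derivation: P => xP => xxP => xxxP => xxxb
Steps: 4


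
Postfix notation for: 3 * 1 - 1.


Left to right (same or higher precedence on left)
Postfix: 3 1 * 1 -


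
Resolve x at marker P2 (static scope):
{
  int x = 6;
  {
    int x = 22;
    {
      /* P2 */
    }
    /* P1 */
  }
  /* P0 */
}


P2's block does not declare x; resolves to the enclosing declaration at depth 1
x = 22


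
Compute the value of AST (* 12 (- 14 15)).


Evaluate inner: (- 14 15) = -1
Evaluate root: (* 12 -1) = -12
Result: -12


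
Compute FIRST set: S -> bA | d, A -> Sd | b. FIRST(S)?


Per alternative of S: FIRST(bA) = {b}; FIRST(d) = {d}
FIRST(S) = {b, d}


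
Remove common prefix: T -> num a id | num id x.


Common prefix: 'num'
Factored: T -> num T', T' -> a id | id x


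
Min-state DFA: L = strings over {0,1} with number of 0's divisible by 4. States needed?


Track (count of 0) mod 4: states 0..3, accept at 0
Minimal DFA: 4 states


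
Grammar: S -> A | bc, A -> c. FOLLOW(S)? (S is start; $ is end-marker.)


$ ∈ FOLLOW(S). For each A -> αBβ: add FIRST(β)\{ε} to FOLLOW(B); if β nullable, add FOLLOW(A).
FOLLOW(S) = {$}


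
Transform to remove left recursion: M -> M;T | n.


Left-recursive alternatives: M;T; non-recursive: n
Introduce M': M -> nM', M' -> ;TM' | ε


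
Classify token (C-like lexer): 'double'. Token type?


Pattern: reserved word
Type: KEYWORD


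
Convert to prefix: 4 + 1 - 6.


left-to-right (same/higher precedence on left): tree is (- (+ 4 1) 6)
Prefix: - + 4 1 6


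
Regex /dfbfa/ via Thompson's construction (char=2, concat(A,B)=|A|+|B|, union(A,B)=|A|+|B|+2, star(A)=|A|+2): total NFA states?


Syntax tree has 5 char leaf(s), 0 union(s), 0 star(s)
chars contribute 5×2 = 10; each union adds +2; each star adds +2
Total: 10 + 0 + 0 = 10 states


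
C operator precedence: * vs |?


'*' is multiplicative (level 10); '|' is bitwise OR (level 3)
Higher level binds tighter
'*' has higher precedence than '|'


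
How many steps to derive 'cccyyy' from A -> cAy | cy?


Derivation: A => cAy => ccAyy => cccyyy
Steps: 3


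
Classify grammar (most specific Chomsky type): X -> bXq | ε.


Single nonterminal LHS, but b^n q^n is not regular
Classification: Type 2 (Context-Free)


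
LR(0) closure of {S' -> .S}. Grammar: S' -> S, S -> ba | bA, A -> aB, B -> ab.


Start: S' -> .S
For each item with dot before a nonterminal B, add B -> .γ for every B-production
Closure: [S' -> .S, S -> .ba, S -> .bA]


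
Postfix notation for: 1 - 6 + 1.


Left to right (same or higher precedence on left)
Postfix: 1 6 - 1 +


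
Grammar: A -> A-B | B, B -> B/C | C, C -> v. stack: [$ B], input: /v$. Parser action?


shift '/' to continue B -> B/C
Action: shift


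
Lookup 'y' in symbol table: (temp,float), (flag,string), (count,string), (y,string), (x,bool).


Lookup 'y' → type string


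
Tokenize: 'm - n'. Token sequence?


Scan left to right, longest-match per lexeme
Tokens: ID(m), OP(-), ID(n)


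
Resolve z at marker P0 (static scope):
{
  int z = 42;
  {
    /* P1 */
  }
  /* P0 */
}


z declared in the same block as P0
z = 42


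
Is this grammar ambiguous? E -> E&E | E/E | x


'x&x/x' has two parse trees (no precedence encoded between & and /)
Ambiguous


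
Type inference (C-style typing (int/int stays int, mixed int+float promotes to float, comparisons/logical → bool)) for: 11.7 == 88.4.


Operand types: float == float
Rule: comparison yields bool
Result type: bool


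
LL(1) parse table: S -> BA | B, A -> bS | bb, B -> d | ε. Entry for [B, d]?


For [B, d]: 'd' ∈ FIRST(d)
Entry: B -> d


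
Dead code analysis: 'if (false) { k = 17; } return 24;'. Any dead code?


condition is constant false, so the whole block is unreachable
Dead: 'if (false) { k = 17; }'


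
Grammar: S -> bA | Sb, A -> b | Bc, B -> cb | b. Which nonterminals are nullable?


A nonterminal is nullable iff some alternative derives ε (directly, or every symbol in it is nullable)
Nullable: {}


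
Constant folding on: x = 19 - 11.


19 - 11 = 8 at compile time
Optimized: x = 8


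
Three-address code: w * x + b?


Break into single-operator statements:
t1 = w * x
t2 = t1 + b


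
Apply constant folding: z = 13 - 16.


13 - 16 = -3 at compile time
Optimized: z = -3


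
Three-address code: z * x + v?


Break into single-operator statements:
t1 = z * x
t2 = t1 + v


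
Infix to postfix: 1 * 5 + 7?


Left to right (same or higher precedence on left)
Postfix: 1 5 * 7 +


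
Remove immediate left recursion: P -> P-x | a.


Left-recursive alternatives: P-x; non-recursive: a
Introduce P': P -> aP', P' -> -xP' | ε


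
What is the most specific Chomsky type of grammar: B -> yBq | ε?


Single nonterminal LHS, but y^n q^n is not regular
Classification: Type 2 (Context-Free)


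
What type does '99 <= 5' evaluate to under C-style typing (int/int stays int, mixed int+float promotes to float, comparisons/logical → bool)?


Operand types: int <= int
Rule: comparison yields bool
Result type: bool


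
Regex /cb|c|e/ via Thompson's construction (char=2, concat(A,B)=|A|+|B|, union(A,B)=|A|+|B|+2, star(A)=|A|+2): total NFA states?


Syntax tree has 4 char leaf(s), 2 union(s), 0 star(s)
chars contribute 4×2 = 8; each union adds +2; each star adds +2
Total: 8 + 4 + 0 = 12 states


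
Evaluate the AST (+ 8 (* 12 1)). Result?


Evaluate inner: (* 12 1) = 12
Evaluate root: (+ 8 12) = 20
Result: 20


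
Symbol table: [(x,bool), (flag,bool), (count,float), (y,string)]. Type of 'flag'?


Lookup 'flag' → type bool


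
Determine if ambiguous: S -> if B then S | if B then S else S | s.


dangling else: 'if B then if B then s else s' parses two ways
Ambiguous


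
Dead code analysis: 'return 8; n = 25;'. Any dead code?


statement follows a return and is unreachable
Dead: 'n = 25'


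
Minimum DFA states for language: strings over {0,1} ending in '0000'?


Track the longest suffix of input matching a prefix of '0000': 5 classes (prefixes of length 0..4)
Minimal DFA: 5 states


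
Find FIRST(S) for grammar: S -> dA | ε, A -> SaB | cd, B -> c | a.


Per alternative of S: FIRST(dA) = {d}; FIRST(ε) = {ε}
FIRST(S) = {d, ε}


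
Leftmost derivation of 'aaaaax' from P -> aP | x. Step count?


Derivation: P => aP => aaP => aaaP => aaaaP => aaaaaP => aaaaax
Steps: 6


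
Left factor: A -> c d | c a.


Common prefix: 'c'
Factored: A -> c A', A' -> d | a


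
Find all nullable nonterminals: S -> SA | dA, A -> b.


A nonterminal is nullable iff some alternative derives ε (directly, or every symbol in it is nullable)
Nullable: {}


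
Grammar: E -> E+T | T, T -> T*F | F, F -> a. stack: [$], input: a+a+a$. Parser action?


no handle on stack; shift 'a'
Action: shift


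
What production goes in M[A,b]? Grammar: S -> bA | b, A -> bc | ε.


For [A, b]: 'b' ∈ FIRST(bc)
Entry: A -> bc


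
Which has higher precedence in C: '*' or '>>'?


'*' is multiplicative (level 10); '>>' is shift (level 8)
Higher level binds tighter
'*' has higher precedence than '>>'


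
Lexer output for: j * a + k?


Scan left to right, longest-match per lexeme
Tokens: ID(j), OP(*), ID(a), OP(+), ID(k)


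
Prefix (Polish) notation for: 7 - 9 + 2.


left-to-right (same/higher precedence on left): tree is (+ (- 7 9) 2)
Prefix: + - 7 9 2


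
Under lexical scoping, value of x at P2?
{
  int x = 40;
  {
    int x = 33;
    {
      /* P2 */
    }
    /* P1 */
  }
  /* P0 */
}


P2's block does not declare x; resolves to the enclosing declaration at depth 1
x = 33


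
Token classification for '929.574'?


Pattern: digits with a decimal point
Type: FLOAT_LITERAL


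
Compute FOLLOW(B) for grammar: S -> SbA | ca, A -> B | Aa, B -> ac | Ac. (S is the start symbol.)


$ ∈ FOLLOW(S). For each A -> αBβ: add FIRST(β)\{ε} to FOLLOW(B); if β nullable, add FOLLOW(A).
FOLLOW(B) = {$, a, b, c}


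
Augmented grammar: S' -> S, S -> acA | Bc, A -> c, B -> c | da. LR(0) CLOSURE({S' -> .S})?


Start: S' -> .S
For each item with dot before a nonterminal B, add B -> .γ for every B-production
Closure: [S' -> .S, S -> .acA, S -> .Bc, B -> .c, B -> .da]


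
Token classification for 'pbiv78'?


Pattern: letter/underscore followed by alphanumerics, not a keyword
Type: IDENTIFIER


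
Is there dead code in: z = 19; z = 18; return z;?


first assignment to z is overwritten before any read
Dead: 'z = 19'


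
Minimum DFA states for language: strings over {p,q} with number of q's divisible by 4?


Track (count of q) mod 4: states 0..3, accept at 0
Minimal DFA: 4 states


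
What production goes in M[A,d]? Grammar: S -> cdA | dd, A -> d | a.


For [A, d]: 'd' ∈ FIRST(d)
Entry: A -> d


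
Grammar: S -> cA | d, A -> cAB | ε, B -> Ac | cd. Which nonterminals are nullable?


A nonterminal is nullable iff some alternative derives ε (directly, or every symbol in it is nullable)
Nullable: {A}


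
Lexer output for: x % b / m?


Scan left to right, longest-match per lexeme
Tokens: ID(x), OP(%), ID(b), OP(/), ID(m)


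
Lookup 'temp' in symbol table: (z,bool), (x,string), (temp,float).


Lookup 'temp' → type float


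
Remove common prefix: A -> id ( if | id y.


Common prefix: 'id'
Factored: A -> id A', A' -> ( if | y


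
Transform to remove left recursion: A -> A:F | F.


Left-recursive alternatives: A:F; non-recursive: F
Introduce A': A -> FA', A' -> :FA' | ε


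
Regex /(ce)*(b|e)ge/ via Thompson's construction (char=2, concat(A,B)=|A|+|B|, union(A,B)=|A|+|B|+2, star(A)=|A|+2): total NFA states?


Syntax tree has 6 char leaf(s), 1 union(s), 1 star(s)
chars contribute 6×2 = 12; each union adds +2; each star adds +2
Total: 12 + 2 + 2 = 16 states


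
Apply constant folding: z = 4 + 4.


4 + 4 = 8 at compile time
Optimized: z = 8


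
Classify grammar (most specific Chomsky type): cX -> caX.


LHS has context (more than one symbol) and |LHS| ≤ |RHS|
Classification: Type 1 (Context-Sensitive)


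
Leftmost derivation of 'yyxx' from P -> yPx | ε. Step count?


Derivation: P => yPx => yyPxx => yyxx
Steps: 3


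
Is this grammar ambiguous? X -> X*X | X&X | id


'id*id&id' has two parse trees (no precedence encoded between * and &)
Ambiguous


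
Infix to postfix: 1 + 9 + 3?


Left to right (same or higher precedence on left)
Postfix: 1 9 + 3 +


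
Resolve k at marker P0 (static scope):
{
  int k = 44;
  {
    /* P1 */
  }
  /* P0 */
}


k declared in the same block as P0
k = 44


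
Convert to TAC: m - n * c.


Break into single-operator statements:
t1 = n * c
t2 = m - t1


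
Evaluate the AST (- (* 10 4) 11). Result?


Evaluate inner: (* 10 4) = 40
Evaluate root: (- 40 11) = 29
Result: 29


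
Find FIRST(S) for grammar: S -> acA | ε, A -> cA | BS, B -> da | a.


Per alternative of S: FIRST(acA) = {a}; FIRST(ε) = {ε}
FIRST(S) = {a, ε}


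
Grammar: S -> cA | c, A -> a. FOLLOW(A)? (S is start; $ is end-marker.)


$ ∈ FOLLOW(S). For each A -> αBβ: add FIRST(β)\{ε} to FOLLOW(B); if β nullable, add FOLLOW(A).
FOLLOW(A) = {$}


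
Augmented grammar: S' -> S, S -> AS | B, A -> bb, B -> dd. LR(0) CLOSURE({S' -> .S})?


Start: S' -> .S
For each item with dot before a nonterminal B, add B -> .γ for every B-production
Closure: [S' -> .S, S -> .AS, S -> .B, A -> .bb, B -> .dd]


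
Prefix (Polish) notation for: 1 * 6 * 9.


left-to-right (same/higher precedence on left): tree is (* (* 1 6) 9)
Prefix: * * 1 6 9


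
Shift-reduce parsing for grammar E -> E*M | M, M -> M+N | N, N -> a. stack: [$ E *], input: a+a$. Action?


no handle ('E*' is not any RHS); shift 'a'
Action: shift


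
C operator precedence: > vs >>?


'>>' is shift (level 8); '>' is relational (level 7)
Higher level binds tighter
'>>' has higher precedence than '>'


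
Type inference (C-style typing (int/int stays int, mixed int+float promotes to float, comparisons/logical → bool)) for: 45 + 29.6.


Operand types: int + float
Rule: mixed int/float promotes to float; int/int stays int
Result type: float


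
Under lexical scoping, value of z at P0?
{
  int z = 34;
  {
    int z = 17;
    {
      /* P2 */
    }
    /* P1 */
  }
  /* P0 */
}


z declared in the same block as P0
z = 34


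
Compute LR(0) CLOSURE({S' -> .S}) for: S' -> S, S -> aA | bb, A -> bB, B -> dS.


Start: S' -> .S
For each item with dot before a nonterminal B, add B -> .γ for every B-production
Closure: [S' -> .S, S -> .aA, S -> .bb]


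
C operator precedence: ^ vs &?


'&' is bitwise AND (level 5); '^' is bitwise XOR (level 4)
Higher level binds tighter
'&' has higher precedence than '^'


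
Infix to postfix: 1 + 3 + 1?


Left to right (same or higher precedence on left)
Postfix: 1 3 + 1 +


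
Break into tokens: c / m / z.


Scan left to right, longest-match per lexeme
Tokens: ID(c), OP(/), ID(m), OP(/), ID(z)


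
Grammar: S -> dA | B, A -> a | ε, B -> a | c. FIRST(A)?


Per alternative of A: FIRST(a) = {a}; FIRST(ε) = {ε}
FIRST(A) = {a, ε}


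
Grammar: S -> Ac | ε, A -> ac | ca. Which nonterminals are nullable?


A nonterminal is nullable iff some alternative derives ε (directly, or every symbol in it is nullable)
Nullable: {S}


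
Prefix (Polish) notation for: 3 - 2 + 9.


left-to-right (same/higher precedence on left): tree is (+ (- 3 2) 9)
Prefix: + - 3 2 9


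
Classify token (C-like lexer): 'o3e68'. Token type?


Pattern: letter/underscore followed by alphanumerics, not a keyword
Type: IDENTIFIER


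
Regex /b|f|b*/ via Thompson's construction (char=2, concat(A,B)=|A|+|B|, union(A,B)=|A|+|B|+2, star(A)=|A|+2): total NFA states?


Syntax tree has 3 char leaf(s), 2 union(s), 1 star(s)
chars contribute 3×2 = 6; each union adds +2; each star adds +2
Total: 6 + 4 + 2 = 12 states


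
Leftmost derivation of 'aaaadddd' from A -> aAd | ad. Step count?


Derivation: A => aAd => aaAdd => aaaAddd => aaaadddd
Steps: 4


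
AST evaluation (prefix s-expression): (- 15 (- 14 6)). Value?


Evaluate inner: (- 14 6) = 8
Evaluate root: (- 15 8) = 7
Result: 7


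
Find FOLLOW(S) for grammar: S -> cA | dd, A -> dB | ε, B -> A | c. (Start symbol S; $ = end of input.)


$ ∈ FOLLOW(S). For each A -> αBβ: add FIRST(β)\{ε} to FOLLOW(B); if β nullable, add FOLLOW(A).
FOLLOW(S) = {$}


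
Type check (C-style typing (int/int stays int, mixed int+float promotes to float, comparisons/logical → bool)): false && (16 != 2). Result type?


Operand types: bool && bool
Rule: logical operators take bool operands and yield bool
Result type: bool


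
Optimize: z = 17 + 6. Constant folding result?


17 + 6 = 23 at compile time
Optimized: z = 23


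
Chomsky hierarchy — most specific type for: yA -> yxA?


LHS has context (more than one symbol) and |LHS| ≤ |RHS|
Classification: Type 1 (Context-Sensitive)


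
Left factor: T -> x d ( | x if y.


Common prefix: 'x'
Factored: T -> x T', T' -> d ( | if y


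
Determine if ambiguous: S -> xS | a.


right-linear, alternatives start with distinct terminals 'x' vs 'a': unique leftmost derivation
Unambiguous


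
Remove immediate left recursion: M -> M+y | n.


Left-recursive alternatives: M+y; non-recursive: n
Introduce M': M -> nM', M' -> +yM' | ε


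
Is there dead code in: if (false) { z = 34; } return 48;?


condition is constant false, so the whole block is unreachable
Dead: 'if (false) { z = 34; }'


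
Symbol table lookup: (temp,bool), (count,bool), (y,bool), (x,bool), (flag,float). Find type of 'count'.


Lookup 'count' → type bool


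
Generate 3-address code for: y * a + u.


Break into single-operator statements:
t1 = y * a
t2 = t1 + u


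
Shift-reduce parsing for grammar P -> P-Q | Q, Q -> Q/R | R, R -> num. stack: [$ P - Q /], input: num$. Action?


no handle; shift 'num'
Action: shift


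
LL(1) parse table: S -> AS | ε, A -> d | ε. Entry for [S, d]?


For [S, d]: 'd' ∈ FIRST(AS)
Entry: S -> AS


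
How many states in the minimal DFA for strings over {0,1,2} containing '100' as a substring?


KMP-style automaton: 3 progress states + 1 absorbing accept = 4
Minimal DFA: 4 states


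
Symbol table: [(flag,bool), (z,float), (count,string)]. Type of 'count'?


Lookup 'count' → type string


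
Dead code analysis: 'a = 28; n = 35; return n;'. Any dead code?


a is assigned but never read
Dead: 'a = 28'


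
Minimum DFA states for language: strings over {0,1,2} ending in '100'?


Track the longest suffix of input matching a prefix of '100': 4 classes (prefixes of length 0..3)
Minimal DFA: 4 states


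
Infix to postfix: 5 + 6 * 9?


* has higher precedence, evaluate 6*9 first
Postfix: 5 6 9 * +


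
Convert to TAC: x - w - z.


Break into single-operator statements:
t1 = x - w
t2 = t1 - z


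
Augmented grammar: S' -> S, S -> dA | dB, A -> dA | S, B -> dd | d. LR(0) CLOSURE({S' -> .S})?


Start: S' -> .S
For each item with dot before a nonterminal B, add B -> .γ for every B-production
Closure: [S' -> .S, S -> .dA, S -> .dB]


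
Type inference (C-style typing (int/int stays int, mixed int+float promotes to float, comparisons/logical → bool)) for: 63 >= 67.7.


Operand types: int >= float
Rule: comparison yields bool
Result type: bool


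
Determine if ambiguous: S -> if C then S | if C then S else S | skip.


dangling else: 'if C then if C then skip else skip' parses two ways
Ambiguous


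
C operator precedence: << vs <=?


'<<' is shift (level 8); '<=' is relational (level 7)
Higher level binds tighter
'<<' has higher precedence than '<='


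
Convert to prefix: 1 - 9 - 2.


left-to-right (same/higher precedence on left): tree is (- (- 1 9) 2)
Prefix: - - 1 9 2


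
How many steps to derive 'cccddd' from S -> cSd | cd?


Derivation: S => cSd => ccSdd => cccddd
Steps: 3


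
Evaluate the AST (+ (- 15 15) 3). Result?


Evaluate inner: (- 15 15) = 0
Evaluate root: (+ 0 3) = 3
Result: 3


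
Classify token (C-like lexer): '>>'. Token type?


Pattern: operator symbol
Type: OPERATOR


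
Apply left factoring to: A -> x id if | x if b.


Common prefix: 'x'
Factored: A -> x A', A' -> id if | if b


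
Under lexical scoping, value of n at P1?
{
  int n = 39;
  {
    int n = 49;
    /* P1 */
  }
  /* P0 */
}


n declared in the same block as P1
n = 49


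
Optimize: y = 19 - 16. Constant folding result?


19 - 16 = 3 at compile time
Optimized: y = 3


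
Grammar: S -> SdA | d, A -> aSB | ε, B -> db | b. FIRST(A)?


Per alternative of A: FIRST(aSB) = {a}; FIRST(ε) = {ε}
FIRST(A) = {a, ε}


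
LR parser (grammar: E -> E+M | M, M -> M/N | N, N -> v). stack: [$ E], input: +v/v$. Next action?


shift '+' to continue E -> E+M
Action: shift


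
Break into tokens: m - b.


Scan left to right, longest-match per lexeme
Tokens: ID(m), OP(-), ID(b)


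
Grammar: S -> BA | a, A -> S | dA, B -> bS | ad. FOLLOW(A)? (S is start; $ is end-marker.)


$ ∈ FOLLOW(S). For each A -> αBβ: add FIRST(β)\{ε} to FOLLOW(B); if β nullable, add FOLLOW(A).
FOLLOW(A) = {$, a, b, d}


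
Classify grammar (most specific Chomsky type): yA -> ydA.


LHS has context (more than one symbol) and |LHS| ≤ |RHS|
Classification: Type 1 (Context-Sensitive)


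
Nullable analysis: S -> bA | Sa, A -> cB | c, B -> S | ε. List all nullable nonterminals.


A nonterminal is nullable iff some alternative derives ε (directly, or every symbol in it is nullable)
Nullable: {B}


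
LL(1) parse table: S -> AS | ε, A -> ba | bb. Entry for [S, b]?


For [S, b]: 'b' ∈ FIRST(AS)
Entry: S -> AS


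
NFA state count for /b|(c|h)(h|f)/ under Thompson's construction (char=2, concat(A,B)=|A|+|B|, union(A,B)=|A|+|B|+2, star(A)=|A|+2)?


Syntax tree has 5 char leaf(s), 3 union(s), 0 star(s)
chars contribute 5×2 = 10; each union adds +2; each star adds +2
Total: 10 + 6 + 0 = 16 states


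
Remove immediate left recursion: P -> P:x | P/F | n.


Left-recursive alternatives: P:x, P/F; non-recursive: n
Introduce P': P -> nP', P' -> :xP' | /FP' | ε


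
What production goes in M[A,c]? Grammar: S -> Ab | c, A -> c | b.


For [A, c]: 'c' ∈ FIRST(c)
Entry: A -> c


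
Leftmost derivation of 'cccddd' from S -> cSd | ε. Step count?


Derivation: S => cSd => ccSdd => cccSddd => cccddd
Steps: 4


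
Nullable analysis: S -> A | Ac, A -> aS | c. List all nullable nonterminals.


A nonterminal is nullable iff some alternative derives ε (directly, or every symbol in it is nullable)
Nullable: {}


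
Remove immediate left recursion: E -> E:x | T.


Left-recursive alternatives: E:x; non-recursive: T
Introduce E': E -> TE', E' -> :xE' | ε


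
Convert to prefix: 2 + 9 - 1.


left-to-right (same/higher precedence on left): tree is (- (+ 2 9) 1)
Prefix: - + 2 9 1


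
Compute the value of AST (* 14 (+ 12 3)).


Evaluate inner: (+ 12 3) = 15
Evaluate root: (* 14 15) = 210
Result: 210


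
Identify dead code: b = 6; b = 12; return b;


first assignment to b is overwritten before any read
Dead: 'b = 6'


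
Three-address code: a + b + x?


Break into single-operator statements:
t1 = a + b
t2 = t1 + x


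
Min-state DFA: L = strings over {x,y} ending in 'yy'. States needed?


Track the longest suffix of input matching a prefix of 'yy': 3 classes (prefixes of length 0..2)
Minimal DFA: 3 states


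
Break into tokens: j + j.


Scan left to right, longest-match per lexeme
Tokens: ID(j), OP(+), ID(j)


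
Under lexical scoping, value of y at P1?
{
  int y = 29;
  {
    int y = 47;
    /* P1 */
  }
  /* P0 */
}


y declared in the same block as P1
y = 47


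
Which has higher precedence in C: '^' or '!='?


'!=' is equality (level 6); '^' is bitwise XOR (level 4)
Higher level binds tighter
'!=' has higher precedence than '^'


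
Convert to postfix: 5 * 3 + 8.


Left to right (same or higher precedence on left)
Postfix: 5 3 * 8 +


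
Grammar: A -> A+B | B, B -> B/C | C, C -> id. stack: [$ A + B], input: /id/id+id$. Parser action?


'/' can extend B; shift to build B -> B/C
Action: shift


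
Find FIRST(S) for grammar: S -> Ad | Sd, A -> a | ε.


Per alternative of S: FIRST(Ad) = {a, d}; FIRST(Sd) = {a, d}
FIRST(S) = {a, d}


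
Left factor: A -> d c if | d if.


Common prefix: 'd'
Factored: A -> d A', A' -> c if | if


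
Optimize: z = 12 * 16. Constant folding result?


12 * 16 = 192 at compile time
Optimized: z = 192


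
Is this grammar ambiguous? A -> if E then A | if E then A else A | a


dangling else: 'if E then if E then a else a' parses two ways
Ambiguous


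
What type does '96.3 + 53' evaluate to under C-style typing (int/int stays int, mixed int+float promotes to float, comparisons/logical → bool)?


Operand types: float + int
Rule: mixed int/float promotes to float; int/int stays int
Result type: float


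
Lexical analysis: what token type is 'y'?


Pattern: letter/underscore followed by alphanumerics, not a keyword
Type: IDENTIFIER


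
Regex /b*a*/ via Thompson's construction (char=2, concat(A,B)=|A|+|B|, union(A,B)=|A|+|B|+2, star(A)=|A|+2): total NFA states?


Syntax tree has 2 char leaf(s), 0 union(s), 2 star(s)
chars contribute 2×2 = 4; each union adds +2; each star adds +2
Total: 4 + 0 + 4 = 8 states


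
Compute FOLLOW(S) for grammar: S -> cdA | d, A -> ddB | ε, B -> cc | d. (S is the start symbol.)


$ ∈ FOLLOW(S). For each A -> αBβ: add FIRST(β)\{ε} to FOLLOW(B); if β nullable, add FOLLOW(A).
FOLLOW(S) = {$}


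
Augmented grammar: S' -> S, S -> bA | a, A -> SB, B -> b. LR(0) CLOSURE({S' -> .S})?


Start: S' -> .S
For each item with dot before a nonterminal B, add B -> .γ for every B-production
Closure: [S' -> .S, S -> .bA, S -> .a]


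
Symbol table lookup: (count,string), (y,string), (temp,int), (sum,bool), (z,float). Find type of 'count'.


Lookup 'count' → type string


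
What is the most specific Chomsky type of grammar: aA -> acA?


LHS has context (more than one symbol) and |LHS| ≤ |RHS|
Classification: Type 1 (Context-Sensitive)


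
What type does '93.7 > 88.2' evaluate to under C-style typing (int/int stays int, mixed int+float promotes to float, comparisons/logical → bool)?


Operand types: float > float
Rule: comparison yields bool
Result type: bool


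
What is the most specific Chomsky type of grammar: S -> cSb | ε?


Single nonterminal LHS, but c^n b^n is not regular
Classification: Type 2 (Context-Free)


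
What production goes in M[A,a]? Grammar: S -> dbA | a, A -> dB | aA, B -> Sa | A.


For [A, a]: 'a' ∈ FIRST(aA)
Entry: A -> aA


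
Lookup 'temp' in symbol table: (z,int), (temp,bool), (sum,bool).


Lookup 'temp' → type bool


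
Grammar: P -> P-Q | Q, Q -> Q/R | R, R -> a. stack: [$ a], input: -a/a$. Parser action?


'a' on top is the handle for R -> a
Action: reduce (R -> a)


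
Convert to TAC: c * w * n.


Break into single-operator statements:
t1 = c * w
t2 = t1 * n


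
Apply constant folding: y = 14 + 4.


14 + 4 = 18 at compile time
Optimized: y = 18


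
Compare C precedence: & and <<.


'<<' is shift (level 8); '&' is bitwise AND (level 5)
Higher level binds tighter
'<<' has higher precedence than '&'


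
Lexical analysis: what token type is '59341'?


Pattern: digits only
Type: INTEGER_LITERAL


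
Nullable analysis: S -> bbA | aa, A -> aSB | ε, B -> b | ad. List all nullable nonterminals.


A nonterminal is nullable iff some alternative derives ε (directly, or every symbol in it is nullable)
Nullable: {A}


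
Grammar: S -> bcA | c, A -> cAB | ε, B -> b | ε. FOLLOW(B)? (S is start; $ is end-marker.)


$ ∈ FOLLOW(S). For each A -> αBβ: add FIRST(β)\{ε} to FOLLOW(B); if β nullable, add FOLLOW(A).
FOLLOW(B) = {$, b}


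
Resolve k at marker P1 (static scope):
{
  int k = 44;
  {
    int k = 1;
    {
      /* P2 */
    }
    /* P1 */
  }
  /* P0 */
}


k declared in the same block as P1
k = 1


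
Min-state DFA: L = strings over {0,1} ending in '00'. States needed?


Track the longest suffix of input matching a prefix of '00': 3 classes (prefixes of length 0..2)
Minimal DFA: 3 states


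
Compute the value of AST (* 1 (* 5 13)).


Evaluate inner: (* 5 13) = 65
Evaluate root: (* 1 65) = 65
Result: 65


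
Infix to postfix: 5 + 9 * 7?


* has higher precedence, evaluate 9*7 first
Postfix: 5 9 7 * +


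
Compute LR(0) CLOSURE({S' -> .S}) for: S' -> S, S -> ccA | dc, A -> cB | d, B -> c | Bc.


Start: S' -> .S
For each item with dot before a nonterminal B, add B -> .γ for every B-production
Closure: [S' -> .S, S -> .ccA, S -> .dc]


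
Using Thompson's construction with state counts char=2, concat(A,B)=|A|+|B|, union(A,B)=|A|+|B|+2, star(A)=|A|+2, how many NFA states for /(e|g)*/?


Syntax tree has 2 char leaf(s), 1 union(s), 1 star(s)
chars contribute 2×2 = 4; each union adds +2; each star adds +2
Total: 4 + 2 + 2 = 8 states


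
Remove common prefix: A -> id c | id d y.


Common prefix: 'id'
Factored: A -> id A', A' -> c | d y


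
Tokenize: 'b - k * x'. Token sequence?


Scan left to right, longest-match per lexeme
Tokens: ID(b), OP(-), ID(k), OP(*), ID(x)


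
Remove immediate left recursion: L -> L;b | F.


Left-recursive alternatives: L;b; non-recursive: F
Introduce L': L -> FL', L' -> ;bL' | ε


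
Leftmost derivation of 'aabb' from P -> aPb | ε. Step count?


Derivation: P => aPb => aaPbb => aabb
Steps: 3


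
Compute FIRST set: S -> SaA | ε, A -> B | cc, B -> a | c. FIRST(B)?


Per alternative of B: FIRST(a) = {a}; FIRST(c) = {c}
FIRST(B) = {a, c}


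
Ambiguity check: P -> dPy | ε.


balanced d^n…y^n: each string has a unique parse
Unambiguous


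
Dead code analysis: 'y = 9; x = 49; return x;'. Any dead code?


y is assigned but never read
Dead: 'y = 9'


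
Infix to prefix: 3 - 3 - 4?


left-to-right (same/higher precedence on left): tree is (- (- 3 3) 4)
Prefix: - - 3 3 4


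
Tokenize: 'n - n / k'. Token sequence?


Scan left to right, longest-match per lexeme
Tokens: ID(n), OP(-), ID(n), OP(/), ID(k)


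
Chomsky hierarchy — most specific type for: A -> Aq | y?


Left-linear: every RHS is a terminal or one nonterminal followed by a terminal
Classification: Type 3 (Regular)


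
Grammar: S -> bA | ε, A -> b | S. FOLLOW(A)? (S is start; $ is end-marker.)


$ ∈ FOLLOW(S). For each A -> αBβ: add FIRST(β)\{ε} to FOLLOW(B); if β nullable, add FOLLOW(A).
FOLLOW(A) = {$}


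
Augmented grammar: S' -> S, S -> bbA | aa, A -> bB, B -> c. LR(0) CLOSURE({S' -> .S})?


Start: S' -> .S
For each item with dot before a nonterminal B, add B -> .γ for every B-production
Closure: [S' -> .S, S -> .bbA, S -> .aa]


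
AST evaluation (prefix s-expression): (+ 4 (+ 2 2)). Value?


Evaluate inner: (+ 2 2) = 4
Evaluate root: (+ 4 4) = 8
Result: 8


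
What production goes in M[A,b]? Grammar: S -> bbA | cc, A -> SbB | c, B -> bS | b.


For [A, b]: 'b' ∈ FIRST(SbB)
Entry: A -> SbB


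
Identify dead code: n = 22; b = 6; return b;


n is assigned but never read
Dead: 'n = 22'


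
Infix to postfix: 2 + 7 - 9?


Left to right (same or higher precedence on left)
Postfix: 2 7 + 9 -


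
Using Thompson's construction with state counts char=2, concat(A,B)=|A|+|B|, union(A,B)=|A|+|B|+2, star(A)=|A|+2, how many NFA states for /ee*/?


Syntax tree has 2 char leaf(s), 0 union(s), 1 star(s)
chars contribute 2×2 = 4; each union adds +2; each star adds +2
Total: 4 + 0 + 2 = 6 states


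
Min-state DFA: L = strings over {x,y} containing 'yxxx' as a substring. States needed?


KMP-style automaton: 4 progress states + 1 absorbing accept = 5
Minimal DFA: 5 states


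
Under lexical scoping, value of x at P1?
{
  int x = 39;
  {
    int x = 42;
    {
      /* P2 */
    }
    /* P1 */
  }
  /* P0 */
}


x declared in the same block as P1
x = 42


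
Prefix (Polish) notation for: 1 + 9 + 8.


left-to-right (same/higher precedence on left): tree is (+ (+ 1 9) 8)
Prefix: + + 1 9 8


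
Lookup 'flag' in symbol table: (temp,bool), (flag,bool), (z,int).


Lookup 'flag' → type bool


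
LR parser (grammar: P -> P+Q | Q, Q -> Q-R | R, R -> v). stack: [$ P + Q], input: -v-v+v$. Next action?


'-' can extend Q; shift to build Q -> Q-R
Action: shift


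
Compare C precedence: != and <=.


'<=' is relational (level 7); '!=' is equality (level 6)
Higher level binds tighter
'<=' has higher precedence than '!='


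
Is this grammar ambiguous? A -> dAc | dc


balanced d^n…c^n: each string has a unique parse
Unambiguous


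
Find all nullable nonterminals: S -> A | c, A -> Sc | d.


A nonterminal is nullable iff some alternative derives ε (directly, or every symbol in it is nullable)
Nullable: {}


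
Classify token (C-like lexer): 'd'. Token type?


Pattern: letter/underscore followed by alphanumerics, not a keyword
Type: IDENTIFIER


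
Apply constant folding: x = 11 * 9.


11 * 9 = 99 at compile time
Optimized: x = 99


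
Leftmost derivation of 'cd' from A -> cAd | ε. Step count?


Derivation: A => cAd => cd
Steps: 2


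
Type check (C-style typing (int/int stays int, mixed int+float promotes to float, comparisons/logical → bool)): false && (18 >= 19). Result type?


Operand types: bool && bool
Rule: logical operators take bool operands and yield bool
Result type: bool


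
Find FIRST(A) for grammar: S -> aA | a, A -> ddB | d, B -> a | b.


Per alternative of A: FIRST(ddB) = {d}; FIRST(d) = {d}
FIRST(A) = {d}


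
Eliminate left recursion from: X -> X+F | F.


Left-recursive alternatives: X+F; non-recursive: F
Introduce X': X -> FX', X' -> +FX' | ε


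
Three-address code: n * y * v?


Break into single-operator statements:
t1 = n * y
t2 = t1 * v


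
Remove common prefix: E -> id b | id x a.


Common prefix: 'id'
Factored: E -> id E', E' -> b | x a


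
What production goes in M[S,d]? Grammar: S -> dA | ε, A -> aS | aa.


For [S, d]: 'd' ∈ FIRST(dA)
Entry: S -> dA


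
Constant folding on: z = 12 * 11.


12 * 11 = 132 at compile time
Optimized: z = 132


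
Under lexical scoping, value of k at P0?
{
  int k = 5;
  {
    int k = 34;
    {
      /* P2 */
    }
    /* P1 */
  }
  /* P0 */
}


k declared in the same block as P0
k = 5


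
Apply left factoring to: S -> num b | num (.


Common prefix: 'num'
Factored: S -> num S', S' -> b | (


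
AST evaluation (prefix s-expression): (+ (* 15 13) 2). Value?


Evaluate inner: (* 15 13) = 195
Evaluate root: (+ 195 2) = 197
Result: 197


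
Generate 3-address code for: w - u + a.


Break into single-operator statements:
t1 = w - u
t2 = t1 + a


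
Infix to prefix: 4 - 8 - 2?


left-to-right (same/higher precedence on left): tree is (- (- 4 8) 2)
Prefix: - - 4 8 2


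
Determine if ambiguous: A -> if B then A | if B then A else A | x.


dangling else: 'if B then if B then x else x' parses two ways
Ambiguous


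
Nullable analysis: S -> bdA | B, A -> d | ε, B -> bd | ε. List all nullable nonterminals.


A nonterminal is nullable iff some alternative derives ε (directly, or every symbol in it is nullable)
Nullable: {A, B, S}


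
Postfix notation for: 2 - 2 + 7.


Left to right (same or higher precedence on left)
Postfix: 2 2 - 7 +


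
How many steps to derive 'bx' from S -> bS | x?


Derivation: S => bS => bx
Steps: 2


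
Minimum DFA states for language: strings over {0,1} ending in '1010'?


Track the longest suffix of input matching a prefix of '1010': 5 classes (prefixes of length 0..4)
Minimal DFA: 5 states


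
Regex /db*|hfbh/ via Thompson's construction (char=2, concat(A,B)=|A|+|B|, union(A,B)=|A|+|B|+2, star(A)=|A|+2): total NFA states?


Syntax tree has 6 char leaf(s), 1 union(s), 1 star(s)
chars contribute 6×2 = 12; each union adds +2; each star adds +2
Total: 12 + 2 + 2 = 16 states


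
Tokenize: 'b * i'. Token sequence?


Scan left to right, longest-match per lexeme
Tokens: ID(b), OP(*), ID(i)


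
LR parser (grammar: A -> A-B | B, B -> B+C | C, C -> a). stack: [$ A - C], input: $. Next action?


'C' (not preceded by B+) is the handle for B -> C
Action: reduce (B -> C)


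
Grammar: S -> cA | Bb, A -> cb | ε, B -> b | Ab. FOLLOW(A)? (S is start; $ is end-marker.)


$ ∈ FOLLOW(S). For each A -> αBβ: add FIRST(β)\{ε} to FOLLOW(B); if β nullable, add FOLLOW(A).
FOLLOW(A) = {$, b}


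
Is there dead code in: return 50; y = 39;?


statement follows a return and is unreachable
Dead: 'y = 39'


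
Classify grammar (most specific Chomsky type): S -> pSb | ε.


Single nonterminal LHS, but p^n b^n is not regular
Classification: Type 2 (Context-Free)
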